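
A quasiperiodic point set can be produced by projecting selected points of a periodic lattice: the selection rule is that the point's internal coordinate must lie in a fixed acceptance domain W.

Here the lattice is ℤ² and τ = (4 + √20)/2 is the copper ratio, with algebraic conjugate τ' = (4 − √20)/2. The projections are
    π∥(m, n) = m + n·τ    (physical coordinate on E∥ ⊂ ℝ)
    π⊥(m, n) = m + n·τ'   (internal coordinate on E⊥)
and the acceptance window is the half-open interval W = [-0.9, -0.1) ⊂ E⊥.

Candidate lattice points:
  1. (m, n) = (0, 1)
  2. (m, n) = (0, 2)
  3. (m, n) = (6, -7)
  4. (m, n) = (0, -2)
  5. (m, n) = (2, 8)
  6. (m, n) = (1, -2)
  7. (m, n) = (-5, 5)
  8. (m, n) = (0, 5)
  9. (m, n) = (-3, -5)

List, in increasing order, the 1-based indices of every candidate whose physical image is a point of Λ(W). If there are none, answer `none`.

τ' = (4−√20)/2 ≈ -0.23607.
candidate 1: (m,n)=(0,1) → π∥ = 0+1·τ ≈ 4.23607, π⊥ = 0+1·τ' ≈ -0.23607 ∈ [-0.9, -0.1) ⇒ IN Λ
candidate 2: (m,n)=(0,2) → π∥ = 0+2·τ ≈ 8.47214, π⊥ = 0+2·τ' ≈ -0.47214 ∈ [-0.9, -0.1) ⇒ IN Λ
candidate 3: (m,n)=(6,-7) → π∥ = 6-7·τ ≈ -23.65248, π⊥ = 6-7·τ' ≈ 7.65248 ∉ [-0.9, -0.1) ⇒ out
candidate 4: (m,n)=(0,-2) → π∥ = 0-2·τ ≈ -8.47214, π⊥ = 0-2·τ' ≈ 0.47214 ∉ [-0.9, -0.1) ⇒ out
candidate 5: (m,n)=(2,8) → π∥ = 2+8·τ ≈ 35.88854, π⊥ = 2+8·τ' ≈ 0.11146 ∉ [-0.9, -0.1) ⇒ out
candidate 6: (m,n)=(1,-2) → π∥ = 1-2·τ ≈ -7.47214, π⊥ = 1-2·τ' ≈ 1.47214 ∉ [-0.9, -0.1) ⇒ out
candidate 7: (m,n)=(-5,5) → π∥ = -5+5·τ ≈ 16.18034, π⊥ = -5+5·τ' ≈ -6.18034 ∉ [-0.9, -0.1) ⇒ out
candidate 8: (m,n)=(0,5) → π∥ = 0+5·τ ≈ 21.18034, π⊥ = 0+5·τ' ≈ -1.18034 ∉ [-0.9, -0.1) ⇒ out
candidate 9: (m,n)=(-3,-5) → π∥ = -3-5·τ ≈ -24.18034, π⊥ = -3-5·τ' ≈ -1.81966 ∉ [-0.9, -0.1) ⇒ out

1, 2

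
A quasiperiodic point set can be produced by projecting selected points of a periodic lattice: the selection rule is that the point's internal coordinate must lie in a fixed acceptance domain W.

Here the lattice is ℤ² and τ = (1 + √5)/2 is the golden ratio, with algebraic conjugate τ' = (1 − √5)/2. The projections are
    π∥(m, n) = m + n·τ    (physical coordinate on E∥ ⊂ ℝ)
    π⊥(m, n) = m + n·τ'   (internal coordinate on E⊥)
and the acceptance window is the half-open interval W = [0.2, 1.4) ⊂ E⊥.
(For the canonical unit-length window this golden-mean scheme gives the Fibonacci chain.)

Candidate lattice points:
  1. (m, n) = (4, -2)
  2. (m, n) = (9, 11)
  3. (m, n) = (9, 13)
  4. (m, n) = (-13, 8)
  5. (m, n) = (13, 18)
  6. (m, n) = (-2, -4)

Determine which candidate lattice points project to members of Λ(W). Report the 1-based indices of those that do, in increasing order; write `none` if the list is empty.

3, 6

τ' = (1−√5)/2 ≈ -0.6180.
candidate 1: (m,n)=(4,-2) → π∥ = 4-2·τ ≈ 0.7639, π⊥ = 4-2·τ' ≈ 5.2361 ∉ [0.2, 1.4) ⇒ out
candidate 2: (m,n)=(9,11) → π∥ = 9+11·τ ≈ 26.7984, π⊥ = 9+11·τ' ≈ 2.2016 ∉ [0.2, 1.4) ⇒ out
candidate 3: (m,n)=(9,13) → π∥ = 9+13·τ ≈ 30.0344, π⊥ = 9+13·τ' ≈ 0.9656 ∈ [0.2, 1.4) ⇒ IN Λ
candidate 4: (m,n)=(-13,8) → π∥ = -13+8·τ ≈ -0.0557, π⊥ = -13+8·τ' ≈ -17.9443 ∉ [0.2, 1.4) ⇒ out
candidate 5: (m,n)=(13,18) → π∥ = 13+18·τ ≈ 42.1246, π⊥ = 13+18·τ' ≈ 1.8754 ∉ [0.2, 1.4) ⇒ out
candidate 6: (m,n)=(-2,-4) → π∥ = -2-4·τ ≈ -8.4721, π⊥ = -2-4·τ' ≈ 0.4721 ∈ [0.2, 1.4) ⇒ IN Λ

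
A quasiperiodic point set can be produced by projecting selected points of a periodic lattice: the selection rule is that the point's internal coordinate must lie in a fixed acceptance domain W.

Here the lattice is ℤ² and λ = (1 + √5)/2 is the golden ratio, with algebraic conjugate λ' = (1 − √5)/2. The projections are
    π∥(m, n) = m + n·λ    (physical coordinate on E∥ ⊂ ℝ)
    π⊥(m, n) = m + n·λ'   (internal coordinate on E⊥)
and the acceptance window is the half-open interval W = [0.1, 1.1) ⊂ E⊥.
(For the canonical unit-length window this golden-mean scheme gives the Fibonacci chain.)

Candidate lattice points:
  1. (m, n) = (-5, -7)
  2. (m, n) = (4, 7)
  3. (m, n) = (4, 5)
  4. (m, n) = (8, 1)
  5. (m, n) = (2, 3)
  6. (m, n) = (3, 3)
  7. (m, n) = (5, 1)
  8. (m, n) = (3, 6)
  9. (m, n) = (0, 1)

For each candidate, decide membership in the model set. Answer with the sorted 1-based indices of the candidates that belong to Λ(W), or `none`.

3, 5

λ' = (1−√5)/2 ≈ -0.61803.
[1] lift (-5,-7): star map gives -0.67376; window check 0.1 ≤ -0.67376 < 1.1 is false → out
[2] lift (4,7): star map gives -0.32624; window check 0.1 ≤ -0.32624 < 1.1 is false → out
[3] lift (4,5): star map gives 0.90983; window check 0.1 ≤ 0.90983 < 1.1 is true → IN Λ
[4] lift (8,1): star map gives 7.38197; window check 0.1 ≤ 7.38197 < 1.1 is false → out
[5] lift (2,3): star map gives 0.14590; window check 0.1 ≤ 0.14590 < 1.1 is true → IN Λ
[6] lift (3,3): star map gives 1.14590; window check 0.1 ≤ 1.14590 < 1.1 is false → out
[7] lift (5,1): star map gives 4.38197; window check 0.1 ≤ 4.38197 < 1.1 is false → out
[8] lift (3,6): star map gives -0.70820; window check 0.1 ≤ -0.70820 < 1.1 is false → out
[9] lift (0,1): star map gives -0.61803; window check 0.1 ≤ -0.61803 < 1.1 is false → out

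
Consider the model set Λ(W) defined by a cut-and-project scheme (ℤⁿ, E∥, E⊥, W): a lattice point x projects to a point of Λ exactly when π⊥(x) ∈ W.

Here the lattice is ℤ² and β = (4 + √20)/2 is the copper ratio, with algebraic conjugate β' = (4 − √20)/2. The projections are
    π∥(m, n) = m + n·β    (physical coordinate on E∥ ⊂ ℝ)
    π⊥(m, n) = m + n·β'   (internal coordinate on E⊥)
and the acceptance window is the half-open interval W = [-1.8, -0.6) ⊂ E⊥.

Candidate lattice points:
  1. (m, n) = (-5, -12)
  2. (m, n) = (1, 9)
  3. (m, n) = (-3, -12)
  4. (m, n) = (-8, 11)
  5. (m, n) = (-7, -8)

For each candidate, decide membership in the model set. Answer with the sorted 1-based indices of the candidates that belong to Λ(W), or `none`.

2

Numerically β ≈ 4.23607 and β' = −1/β ≈ -0.23607.
[1] lift (-5,-12): star map gives -2.16718; window check -1.8 ≤ -2.16718 < -0.6 is false → out
[2] lift (1,9): star map gives -1.12461; window check -1.8 ≤ -1.12461 < -0.6 is true → IN Λ
[3] lift (-3,-12): star map gives -0.16718; window check -1.8 ≤ -0.16718 < -0.6 is false → out
[4] lift (-8,11): star map gives -10.59675; window check -1.8 ≤ -10.59675 < -0.6 is false → out
[5] lift (-7,-8): star map gives -5.11146; window check -1.8 ≤ -5.11146 < -0.6 is false → out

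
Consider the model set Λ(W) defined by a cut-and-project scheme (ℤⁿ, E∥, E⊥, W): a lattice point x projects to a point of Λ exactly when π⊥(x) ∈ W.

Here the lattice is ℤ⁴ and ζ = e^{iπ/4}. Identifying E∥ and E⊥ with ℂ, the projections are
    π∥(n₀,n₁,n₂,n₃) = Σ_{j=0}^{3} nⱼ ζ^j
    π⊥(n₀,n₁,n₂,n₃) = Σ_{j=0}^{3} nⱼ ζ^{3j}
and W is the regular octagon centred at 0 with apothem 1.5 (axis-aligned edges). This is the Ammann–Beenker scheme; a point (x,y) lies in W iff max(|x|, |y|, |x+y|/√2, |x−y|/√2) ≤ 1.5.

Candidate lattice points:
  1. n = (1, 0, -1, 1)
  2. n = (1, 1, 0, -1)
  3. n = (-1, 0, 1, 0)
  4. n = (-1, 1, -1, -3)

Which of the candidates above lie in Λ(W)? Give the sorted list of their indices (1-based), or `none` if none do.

π⊥(n) = n₀ + n₁ζ³ + n₂ζ⁶ + n₃ζ⁹ where ζ = e^{iπ/4}.
#1 (1, 0, -1, 1): internal (1.70711, 1.70711); octagon support 2.41421 vs apothem 1.5 → ∉ W
#2 (1, 1, 0, -1): internal (-0.41421, 0.00000); octagon support 0.41421 vs apothem 1.5 → ∈ W
#3 (-1, 0, 1, 0): internal (-1.00000, -1.00000); octagon support 1.41421 vs apothem 1.5 → ∈ W
#4 (-1, 1, -1, -3): internal (-3.82843, -0.41421); octagon support 3.82843 vs apothem 1.5 → ∉ W

2, 3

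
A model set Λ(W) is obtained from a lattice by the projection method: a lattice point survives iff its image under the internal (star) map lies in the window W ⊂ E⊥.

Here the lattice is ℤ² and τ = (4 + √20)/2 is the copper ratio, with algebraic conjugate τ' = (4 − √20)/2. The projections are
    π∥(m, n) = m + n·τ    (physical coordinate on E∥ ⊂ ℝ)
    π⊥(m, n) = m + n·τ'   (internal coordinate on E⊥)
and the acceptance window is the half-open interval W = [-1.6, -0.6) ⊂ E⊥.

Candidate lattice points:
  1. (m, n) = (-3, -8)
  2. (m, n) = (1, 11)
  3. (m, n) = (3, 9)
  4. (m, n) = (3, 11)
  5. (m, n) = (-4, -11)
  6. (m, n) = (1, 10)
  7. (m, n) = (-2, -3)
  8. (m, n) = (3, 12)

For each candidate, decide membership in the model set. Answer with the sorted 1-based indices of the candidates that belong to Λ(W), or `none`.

Compute τ' = (4−√20)/2 = -0.23607, so π⊥(m,n) = m -0.23607·n.
#1 (-3,-8): internal coord -3 + (-8)·τ' = -1.11146; -1.11146 ∈ [-1.6, -0.6) → IN Λ
#2 (1,11): internal coord 1 + (11)·τ' = -1.59675; -1.59675 ∈ [-1.6, -0.6) → IN Λ
#3 (3,9): internal coord 3 + (9)·τ' = +0.87539; +0.87539 ∉ [-1.6, -0.6) → out
#4 (3,11): internal coord 3 + (11)·τ' = +0.40325; +0.40325 ∉ [-1.6, -0.6) → out
#5 (-4,-11): internal coord -4 + (-11)·τ' = -1.40325; -1.40325 ∈ [-1.6, -0.6) → IN Λ
#6 (1,10): internal coord 1 + (10)·τ' = -1.36068; -1.36068 ∈ [-1.6, -0.6) → IN Λ
#7 (-2,-3): internal coord -2 + (-3)·τ' = -1.29180; -1.29180 ∈ [-1.6, -0.6) → IN Λ
#8 (3,12): internal coord 3 + (12)·τ' = +0.16718; +0.16718 ∉ [-1.6, -0.6) → out

1, 2, 5, 6, 7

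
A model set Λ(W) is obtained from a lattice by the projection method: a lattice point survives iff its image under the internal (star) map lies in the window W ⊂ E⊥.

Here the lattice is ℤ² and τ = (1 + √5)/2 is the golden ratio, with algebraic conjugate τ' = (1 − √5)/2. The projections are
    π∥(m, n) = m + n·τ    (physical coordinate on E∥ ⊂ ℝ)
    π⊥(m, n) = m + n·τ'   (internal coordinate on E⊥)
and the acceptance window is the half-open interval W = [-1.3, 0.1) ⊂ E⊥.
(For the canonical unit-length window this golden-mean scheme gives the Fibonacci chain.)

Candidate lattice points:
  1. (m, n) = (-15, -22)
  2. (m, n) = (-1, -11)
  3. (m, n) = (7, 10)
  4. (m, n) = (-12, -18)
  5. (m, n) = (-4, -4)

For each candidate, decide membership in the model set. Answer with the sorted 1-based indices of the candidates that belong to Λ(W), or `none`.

Compute τ' = (1−√5)/2 = -0.6180, so π⊥(m,n) = m -0.6180·n.
candidate 1: (m,n)=(-15,-22) → π∥ = -15-22·τ ≈ -50.5967, π⊥ = -15-22·τ' ≈ -1.4033 ∉ [-1.3, 0.1) ⇒ out
candidate 2: (m,n)=(-1,-11) → π∥ = -1-11·τ ≈ -18.7984, π⊥ = -1-11·τ' ≈ 5.7984 ∉ [-1.3, 0.1) ⇒ out
candidate 3: (m,n)=(7,10) → π∥ = 7+10·τ ≈ 23.1803, π⊥ = 7+10·τ' ≈ 0.8197 ∉ [-1.3, 0.1) ⇒ out
candidate 4: (m,n)=(-12,-18) → π∥ = -12-18·τ ≈ -41.1246, π⊥ = -12-18·τ' ≈ -0.8754 ∈ [-1.3, 0.1) ⇒ IN Λ
candidate 5: (m,n)=(-4,-4) → π∥ = -4-4·τ ≈ -10.4721, π⊥ = -4-4·τ' ≈ -1.5279 ∉ [-1.3, 0.1) ⇒ out

4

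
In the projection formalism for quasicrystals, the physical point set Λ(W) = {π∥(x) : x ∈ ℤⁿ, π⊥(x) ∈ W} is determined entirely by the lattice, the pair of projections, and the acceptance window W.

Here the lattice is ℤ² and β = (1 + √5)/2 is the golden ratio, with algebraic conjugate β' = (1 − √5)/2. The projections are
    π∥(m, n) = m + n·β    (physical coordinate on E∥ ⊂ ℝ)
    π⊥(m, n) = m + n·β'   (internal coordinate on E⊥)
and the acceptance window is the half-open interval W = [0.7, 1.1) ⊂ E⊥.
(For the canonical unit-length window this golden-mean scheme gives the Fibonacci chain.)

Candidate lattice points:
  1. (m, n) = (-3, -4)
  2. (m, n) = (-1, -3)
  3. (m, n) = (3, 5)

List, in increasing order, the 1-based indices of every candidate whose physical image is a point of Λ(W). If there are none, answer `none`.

Numerically β ≈ 1.618034 and β' = −1/β ≈ -0.618034.
candidate 1: (m,n)=(-3,-4) → π∥ = -3-4·β ≈ -9.472136, π⊥ = -3-4·β' ≈ -0.527864 ∉ [0.7, 1.1) ⇒ out
candidate 2: (m,n)=(-1,-3) → π∥ = -1-3·β ≈ -5.854102, π⊥ = -1-3·β' ≈ 0.854102 ∈ [0.7, 1.1) ⇒ IN Λ
candidate 3: (m,n)=(3,5) → π∥ = 3+5·β ≈ 11.090170, π⊥ = 3+5·β' ≈ -0.090170 ∉ [0.7, 1.1) ⇒ out

2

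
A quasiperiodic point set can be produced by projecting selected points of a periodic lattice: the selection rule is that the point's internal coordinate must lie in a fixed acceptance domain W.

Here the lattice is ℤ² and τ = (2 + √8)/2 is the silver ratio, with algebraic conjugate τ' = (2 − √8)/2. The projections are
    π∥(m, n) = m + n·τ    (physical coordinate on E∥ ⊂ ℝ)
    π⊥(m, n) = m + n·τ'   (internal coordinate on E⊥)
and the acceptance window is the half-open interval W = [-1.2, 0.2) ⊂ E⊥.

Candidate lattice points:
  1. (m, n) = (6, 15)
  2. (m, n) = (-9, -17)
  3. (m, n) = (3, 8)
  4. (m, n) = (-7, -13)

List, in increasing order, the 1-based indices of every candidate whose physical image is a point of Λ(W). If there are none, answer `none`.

1, 3

Compute τ' = (2−√8)/2 = -0.414214, so π⊥(m,n) = m -0.414214·n.
[1] lift (6,15): star map gives -0.213203; window check -1.2 ≤ -0.213203 < 0.2 is true → IN Λ
[2] lift (-9,-17): star map gives -1.958369; window check -1.2 ≤ -1.958369 < 0.2 is false → out
[3] lift (3,8): star map gives -0.313708; window check -1.2 ≤ -0.313708 < 0.2 is true → IN Λ
[4] lift (-7,-13): star map gives -1.615224; window check -1.2 ≤ -1.615224 < 0.2 is false → out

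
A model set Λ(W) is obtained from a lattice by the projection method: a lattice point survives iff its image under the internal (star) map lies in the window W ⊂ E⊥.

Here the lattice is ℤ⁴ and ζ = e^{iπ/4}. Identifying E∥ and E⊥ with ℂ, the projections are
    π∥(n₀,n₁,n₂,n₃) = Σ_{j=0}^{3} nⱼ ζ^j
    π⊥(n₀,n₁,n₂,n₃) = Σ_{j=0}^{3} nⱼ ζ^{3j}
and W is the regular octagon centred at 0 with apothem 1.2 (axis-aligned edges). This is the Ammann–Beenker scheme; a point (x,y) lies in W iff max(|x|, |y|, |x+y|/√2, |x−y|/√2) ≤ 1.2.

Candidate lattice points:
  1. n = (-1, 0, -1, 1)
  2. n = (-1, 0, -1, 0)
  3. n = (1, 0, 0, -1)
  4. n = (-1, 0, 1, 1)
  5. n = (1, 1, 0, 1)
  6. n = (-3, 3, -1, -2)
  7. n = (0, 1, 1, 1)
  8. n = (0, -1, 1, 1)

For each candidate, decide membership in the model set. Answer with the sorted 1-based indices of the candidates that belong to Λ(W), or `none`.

With ζ = e^{iπ/4} the internal vectors are ζ^0,ζ^3,ζ^6,ζ^9.
#1 (-1, 0, -1, 1): internal (-0.2929, 1.7071); octagon support 1.7071 vs apothem 1.2 → ∉ W
#2 (-1, 0, -1, 0): internal (-1.0000, 1.0000); octagon support 1.4142 vs apothem 1.2 → ∉ W
#3 (1, 0, 0, -1): internal (0.2929, -0.7071); octagon support 0.7071 vs apothem 1.2 → ∈ W
#4 (-1, 0, 1, 1): internal (-0.2929, -0.2929); octagon support 0.4142 vs apothem 1.2 → ∈ W
#5 (1, 1, 0, 1): internal (1.0000, 1.4142); octagon support 1.7071 vs apothem 1.2 → ∉ W
#6 (-3, 3, -1, -2): internal (-6.5355, 1.7071); octagon support 6.5355 vs apothem 1.2 → ∉ W
#7 (0, 1, 1, 1): internal (0.0000, 0.4142); octagon support 0.4142 vs apothem 1.2 → ∈ W
#8 (0, -1, 1, 1): internal (1.4142, -1.0000); octagon support 1.7071 vs apothem 1.2 → ∉ W

3, 4, 7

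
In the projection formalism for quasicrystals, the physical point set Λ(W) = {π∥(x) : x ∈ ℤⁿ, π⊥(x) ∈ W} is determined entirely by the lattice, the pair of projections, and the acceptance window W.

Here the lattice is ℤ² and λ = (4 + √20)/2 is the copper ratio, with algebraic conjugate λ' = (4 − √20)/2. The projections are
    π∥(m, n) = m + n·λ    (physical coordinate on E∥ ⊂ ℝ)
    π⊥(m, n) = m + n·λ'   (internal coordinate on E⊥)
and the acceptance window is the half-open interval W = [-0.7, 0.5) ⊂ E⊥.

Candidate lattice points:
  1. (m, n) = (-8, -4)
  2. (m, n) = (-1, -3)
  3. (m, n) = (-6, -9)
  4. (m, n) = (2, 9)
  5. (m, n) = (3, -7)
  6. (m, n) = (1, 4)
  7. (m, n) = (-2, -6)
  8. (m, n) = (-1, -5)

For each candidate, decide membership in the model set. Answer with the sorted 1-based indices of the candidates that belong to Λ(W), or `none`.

Numerically λ ≈ 4.236068 and λ' = −1/λ ≈ -0.236068.
candidate 1: (m,n)=(-8,-4) → π∥ = -8-4·λ ≈ -24.944272, π⊥ = -8-4·λ' ≈ -7.055728 ∉ [-0.7, 0.5) ⇒ out
candidate 2: (m,n)=(-1,-3) → π∥ = -1-3·λ ≈ -13.708204, π⊥ = -1-3·λ' ≈ -0.291796 ∈ [-0.7, 0.5) ⇒ IN Λ
candidate 3: (m,n)=(-6,-9) → π∥ = -6-9·λ ≈ -44.124612, π⊥ = -6-9·λ' ≈ -3.875388 ∉ [-0.7, 0.5) ⇒ out
candidate 4: (m,n)=(2,9) → π∥ = 2+9·λ ≈ 40.124612, π⊥ = 2+9·λ' ≈ -0.124612 ∈ [-0.7, 0.5) ⇒ IN Λ
candidate 5: (m,n)=(3,-7) → π∥ = 3-7·λ ≈ -26.652476, π⊥ = 3-7·λ' ≈ 4.652476 ∉ [-0.7, 0.5) ⇒ out
candidate 6: (m,n)=(1,4) → π∥ = 1+4·λ ≈ 17.944272, π⊥ = 1+4·λ' ≈ 0.055728 ∈ [-0.7, 0.5) ⇒ IN Λ
candidate 7: (m,n)=(-2,-6) → π∥ = -2-6·λ ≈ -27.416408, π⊥ = -2-6·λ' ≈ -0.583592 ∈ [-0.7, 0.5) ⇒ IN Λ
candidate 8: (m,n)=(-1,-5) → π∥ = -1-5·λ ≈ -22.180340, π⊥ = -1-5·λ' ≈ 0.180340 ∈ [-0.7, 0.5) ⇒ IN Λ

2, 4, 6, 7, 8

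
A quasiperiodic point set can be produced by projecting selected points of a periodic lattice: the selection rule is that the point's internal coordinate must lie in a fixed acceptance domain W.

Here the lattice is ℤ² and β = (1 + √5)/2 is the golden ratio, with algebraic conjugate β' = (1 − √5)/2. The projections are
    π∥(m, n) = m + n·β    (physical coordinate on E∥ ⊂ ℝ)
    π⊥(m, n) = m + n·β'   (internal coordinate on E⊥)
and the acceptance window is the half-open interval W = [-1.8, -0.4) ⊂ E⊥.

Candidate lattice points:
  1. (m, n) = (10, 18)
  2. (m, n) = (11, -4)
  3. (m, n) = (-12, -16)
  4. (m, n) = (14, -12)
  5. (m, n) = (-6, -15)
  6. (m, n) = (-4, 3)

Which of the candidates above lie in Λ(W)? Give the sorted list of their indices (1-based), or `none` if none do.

1

β' = (1−√5)/2 ≈ -0.61803.
#1 (10,18): internal coord 10 + (18)·β' = -1.12461; -1.12461 ∈ [-1.8, -0.4) → IN Λ
#2 (11,-4): internal coord 11 + (-4)·β' = +13.47214; +13.47214 ∉ [-1.8, -0.4) → out
#3 (-12,-16): internal coord -12 + (-16)·β' = -2.11146; -2.11146 ∉ [-1.8, -0.4) → out
#4 (14,-12): internal coord 14 + (-12)·β' = +21.41641; +21.41641 ∉ [-1.8, -0.4) → out
#5 (-6,-15): internal coord -6 + (-15)·β' = +3.27051; +3.27051 ∉ [-1.8, -0.4) → out
#6 (-4,3): internal coord -4 + (3)·β' = -5.85410; -5.85410 ∉ [-1.8, -0.4) → out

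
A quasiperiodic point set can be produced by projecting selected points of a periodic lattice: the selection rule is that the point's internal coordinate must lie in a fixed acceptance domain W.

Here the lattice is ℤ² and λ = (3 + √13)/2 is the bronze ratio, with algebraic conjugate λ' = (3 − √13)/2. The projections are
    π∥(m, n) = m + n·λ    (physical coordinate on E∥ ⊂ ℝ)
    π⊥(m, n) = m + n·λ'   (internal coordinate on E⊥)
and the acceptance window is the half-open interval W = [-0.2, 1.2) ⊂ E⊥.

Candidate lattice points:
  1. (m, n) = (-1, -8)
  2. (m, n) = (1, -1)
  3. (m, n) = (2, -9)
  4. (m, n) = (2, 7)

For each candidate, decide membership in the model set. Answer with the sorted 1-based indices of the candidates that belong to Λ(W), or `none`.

Numerically λ ≈ 3.30278 and λ' = −1/λ ≈ -0.30278.
candidate 1: (m,n)=(-1,-8) → π∥ = -1-8·λ ≈ -27.42221, π⊥ = -1-8·λ' ≈ 1.42221 ∉ [-0.2, 1.2) ⇒ out
candidate 2: (m,n)=(1,-1) → π∥ = 1-1·λ ≈ -2.30278, π⊥ = 1-1·λ' ≈ 1.30278 ∉ [-0.2, 1.2) ⇒ out
candidate 3: (m,n)=(2,-9) → π∥ = 2-9·λ ≈ -27.72498, π⊥ = 2-9·λ' ≈ 4.72498 ∉ [-0.2, 1.2) ⇒ out
candidate 4: (m,n)=(2,7) → π∥ = 2+7·λ ≈ 25.11943, π⊥ = 2+7·λ' ≈ -0.11943 ∈ [-0.2, 1.2) ⇒ IN Λ

4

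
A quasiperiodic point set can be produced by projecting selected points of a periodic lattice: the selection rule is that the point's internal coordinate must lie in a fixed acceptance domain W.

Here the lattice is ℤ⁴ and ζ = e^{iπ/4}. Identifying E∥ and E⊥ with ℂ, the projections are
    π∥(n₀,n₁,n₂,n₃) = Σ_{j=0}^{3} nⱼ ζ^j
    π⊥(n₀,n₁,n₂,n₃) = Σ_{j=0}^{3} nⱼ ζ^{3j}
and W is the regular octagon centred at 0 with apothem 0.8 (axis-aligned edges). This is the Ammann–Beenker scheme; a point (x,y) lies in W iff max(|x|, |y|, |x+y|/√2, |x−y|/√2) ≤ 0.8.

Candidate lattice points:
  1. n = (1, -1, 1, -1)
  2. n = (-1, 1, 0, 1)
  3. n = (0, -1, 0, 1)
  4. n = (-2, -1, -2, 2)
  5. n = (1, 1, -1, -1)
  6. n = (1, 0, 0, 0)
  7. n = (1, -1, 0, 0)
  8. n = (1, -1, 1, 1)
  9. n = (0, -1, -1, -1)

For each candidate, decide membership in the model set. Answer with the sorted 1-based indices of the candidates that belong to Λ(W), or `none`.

π⊥(n) = n₀ + n₁ζ³ + n₂ζ⁶ + n₃ζ⁹ where ζ = e^{iπ/4}.
#1 (1, -1, 1, -1): internal (1.00000, -2.41421); octagon support 2.41421 vs apothem 0.8 → ∉ W
#2 (-1, 1, 0, 1): internal (-1.00000, 1.41421); octagon support 1.70711 vs apothem 0.8 → ∉ W
#3 (0, -1, 0, 1): internal (1.41421, 0.00000); octagon support 1.41421 vs apothem 0.8 → ∉ W
#4 (-2, -1, -2, 2): internal (0.12132, 2.70711); octagon support 2.70711 vs apothem 0.8 → ∉ W
#5 (1, 1, -1, -1): internal (-0.41421, 1.00000); octagon support 1.00000 vs apothem 0.8 → ∉ W
#6 (1, 0, 0, 0): internal (1.00000, 0.00000); octagon support 1.00000 vs apothem 0.8 → ∉ W
#7 (1, -1, 0, 0): internal (1.70711, -0.70711); octagon support 1.70711 vs apothem 0.8 → ∉ W
#8 (1, -1, 1, 1): internal (2.41421, -1.00000); octagon support 2.41421 vs apothem 0.8 → ∉ W
#9 (0, -1, -1, -1): internal (0.00000, -0.41421); octagon support 0.41421 vs apothem 0.8 → ∈ W

9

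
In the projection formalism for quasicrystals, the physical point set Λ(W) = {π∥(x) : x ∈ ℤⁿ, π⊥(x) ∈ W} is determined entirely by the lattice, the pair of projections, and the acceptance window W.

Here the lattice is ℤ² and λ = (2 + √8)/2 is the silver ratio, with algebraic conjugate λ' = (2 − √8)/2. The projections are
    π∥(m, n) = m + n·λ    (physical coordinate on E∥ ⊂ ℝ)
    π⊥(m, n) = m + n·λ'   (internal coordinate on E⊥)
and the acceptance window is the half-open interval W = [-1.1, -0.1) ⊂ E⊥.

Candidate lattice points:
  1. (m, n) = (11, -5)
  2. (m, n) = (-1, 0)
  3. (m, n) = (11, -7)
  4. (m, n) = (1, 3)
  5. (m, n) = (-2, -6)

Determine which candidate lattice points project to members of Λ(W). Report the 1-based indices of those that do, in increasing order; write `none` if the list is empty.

2, 4

Compute λ' = (2−√8)/2 = -0.4142, so π⊥(m,n) = m -0.4142·n.
[1] lift (11,-5): star map gives 13.0711; window check -1.1 ≤ 13.0711 < -0.1 is false → out
[2] lift (-1,0): star map gives -1.0000; window check -1.1 ≤ -1.0000 < -0.1 is true → IN Λ
[3] lift (11,-7): star map gives 13.8995; window check -1.1 ≤ 13.8995 < -0.1 is false → out
[4] lift (1,3): star map gives -0.2426; window check -1.1 ≤ -0.2426 < -0.1 is true → IN Λ
[5] lift (-2,-6): star map gives 0.4853; window check -1.1 ≤ 0.4853 < -0.1 is false → out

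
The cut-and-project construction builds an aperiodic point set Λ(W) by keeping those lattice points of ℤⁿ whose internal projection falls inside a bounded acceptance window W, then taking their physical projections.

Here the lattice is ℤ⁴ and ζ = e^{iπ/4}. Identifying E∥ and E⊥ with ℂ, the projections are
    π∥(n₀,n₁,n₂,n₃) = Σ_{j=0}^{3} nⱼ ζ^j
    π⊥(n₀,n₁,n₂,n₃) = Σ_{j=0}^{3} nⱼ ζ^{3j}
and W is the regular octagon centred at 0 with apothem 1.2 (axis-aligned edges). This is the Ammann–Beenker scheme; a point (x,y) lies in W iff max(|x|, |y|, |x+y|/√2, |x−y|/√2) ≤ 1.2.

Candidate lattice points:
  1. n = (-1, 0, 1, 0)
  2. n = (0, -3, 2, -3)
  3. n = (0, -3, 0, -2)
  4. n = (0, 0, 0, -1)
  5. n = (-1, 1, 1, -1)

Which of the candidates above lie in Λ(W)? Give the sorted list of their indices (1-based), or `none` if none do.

With ζ = e^{iπ/4} the internal vectors are ζ^0,ζ^3,ζ^6,ζ^9.
#1 (-1, 0, 1, 0): internal (-1.000000, -1.000000); octagon support 1.414214 vs apothem 1.2 → ∉ W
#2 (0, -3, 2, -3): internal (0.000000, -6.242641); octagon support 6.242641 vs apothem 1.2 → ∉ W
#3 (0, -3, 0, -2): internal (0.707107, -3.535534); octagon support 3.535534 vs apothem 1.2 → ∉ W
#4 (0, 0, 0, -1): internal (-0.707107, -0.707107); octagon support 1.000000 vs apothem 1.2 → ∈ W
#5 (-1, 1, 1, -1): internal (-2.414214, -1.000000); octagon support 2.414214 vs apothem 1.2 → ∉ W

4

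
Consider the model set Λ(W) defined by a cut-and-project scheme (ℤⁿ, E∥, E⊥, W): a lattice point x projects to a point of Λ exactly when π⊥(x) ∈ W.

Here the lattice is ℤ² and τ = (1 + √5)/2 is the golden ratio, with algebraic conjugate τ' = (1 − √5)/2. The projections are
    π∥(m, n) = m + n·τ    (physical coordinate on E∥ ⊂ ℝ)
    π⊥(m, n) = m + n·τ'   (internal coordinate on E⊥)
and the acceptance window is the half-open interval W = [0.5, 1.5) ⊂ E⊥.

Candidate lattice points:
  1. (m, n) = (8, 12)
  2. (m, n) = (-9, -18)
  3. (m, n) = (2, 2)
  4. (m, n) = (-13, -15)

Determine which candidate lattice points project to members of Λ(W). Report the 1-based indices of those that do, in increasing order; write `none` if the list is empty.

Numerically τ ≈ 1.61803 and τ' = −1/τ ≈ -0.61803.
[1] lift (8,12): star map gives 0.58359; window check 0.5 ≤ 0.58359 < 1.5 is true → IN Λ
[2] lift (-9,-18): star map gives 2.12461; window check 0.5 ≤ 2.12461 < 1.5 is false → out
[3] lift (2,2): star map gives 0.76393; window check 0.5 ≤ 0.76393 < 1.5 is true → IN Λ
[4] lift (-13,-15): star map gives -3.72949; window check 0.5 ≤ -3.72949 < 1.5 is false → out

1, 3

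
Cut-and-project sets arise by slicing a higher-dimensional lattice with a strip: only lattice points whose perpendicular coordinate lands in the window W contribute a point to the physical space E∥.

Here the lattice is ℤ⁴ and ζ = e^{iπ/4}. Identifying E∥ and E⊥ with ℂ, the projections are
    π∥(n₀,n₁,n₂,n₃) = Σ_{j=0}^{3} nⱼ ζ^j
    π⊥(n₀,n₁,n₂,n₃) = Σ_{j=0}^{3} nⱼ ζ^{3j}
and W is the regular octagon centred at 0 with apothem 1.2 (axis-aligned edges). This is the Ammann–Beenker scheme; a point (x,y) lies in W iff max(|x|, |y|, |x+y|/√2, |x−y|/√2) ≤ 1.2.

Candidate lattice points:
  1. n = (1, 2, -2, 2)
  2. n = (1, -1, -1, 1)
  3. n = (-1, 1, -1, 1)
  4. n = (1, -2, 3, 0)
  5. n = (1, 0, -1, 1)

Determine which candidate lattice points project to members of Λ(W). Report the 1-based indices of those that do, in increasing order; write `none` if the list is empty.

Internal map: ζ^{3j} for j=0..3 gives (1,0), (−√2/2,√2/2), (0,−1), (√2/2,√2/2).
#1 (1, 2, -2, 2): internal (1.00000, 4.82843); octagon support 4.82843 vs apothem 1.2 → ∉ W
#2 (1, -1, -1, 1): internal (2.41421, 1.00000); octagon support 2.41421 vs apothem 1.2 → ∉ W
#3 (-1, 1, -1, 1): internal (-1.00000, 2.41421); octagon support 2.41421 vs apothem 1.2 → ∉ W
#4 (1, -2, 3, 0): internal (2.41421, -4.41421); octagon support 4.82843 vs apothem 1.2 → ∉ W
#5 (1, 0, -1, 1): internal (1.70711, 1.70711); octagon support 2.41421 vs apothem 1.2 → ∉ W

none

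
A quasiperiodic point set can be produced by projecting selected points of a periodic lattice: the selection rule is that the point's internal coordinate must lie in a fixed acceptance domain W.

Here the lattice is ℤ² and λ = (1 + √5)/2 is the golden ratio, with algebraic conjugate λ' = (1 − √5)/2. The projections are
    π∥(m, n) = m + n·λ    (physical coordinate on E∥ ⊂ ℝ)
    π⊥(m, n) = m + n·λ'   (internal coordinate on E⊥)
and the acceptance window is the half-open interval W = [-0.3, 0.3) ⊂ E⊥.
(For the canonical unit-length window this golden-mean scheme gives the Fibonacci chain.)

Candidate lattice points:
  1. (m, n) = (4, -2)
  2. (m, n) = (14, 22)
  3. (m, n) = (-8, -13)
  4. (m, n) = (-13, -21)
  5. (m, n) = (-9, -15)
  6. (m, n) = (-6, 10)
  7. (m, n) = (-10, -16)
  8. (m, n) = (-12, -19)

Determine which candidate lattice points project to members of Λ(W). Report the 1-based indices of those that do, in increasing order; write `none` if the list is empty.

3, 4, 5, 7, 8

λ' = (1−√5)/2 ≈ -0.618034.
#1 (4,-2): internal coord 4 + (-2)·λ' = +5.236068; +5.236068 ∉ [-0.3, 0.3) → out
#2 (14,22): internal coord 14 + (22)·λ' = +0.403252; +0.403252 ∉ [-0.3, 0.3) → out
#3 (-8,-13): internal coord -8 + (-13)·λ' = +0.034442; +0.034442 ∈ [-0.3, 0.3) → IN Λ
#4 (-13,-21): internal coord -13 + (-21)·λ' = -0.021286; -0.021286 ∈ [-0.3, 0.3) → IN Λ
#5 (-9,-15): internal coord -9 + (-15)·λ' = +0.270510; +0.270510 ∈ [-0.3, 0.3) → IN Λ
#6 (-6,10): internal coord -6 + (10)·λ' = -12.180340; -12.180340 ∉ [-0.3, 0.3) → out
#7 (-10,-16): internal coord -10 + (-16)·λ' = -0.111456; -0.111456 ∈ [-0.3, 0.3) → IN Λ
#8 (-12,-19): internal coord -12 + (-19)·λ' = -0.257354; -0.257354 ∈ [-0.3, 0.3) → IN Λ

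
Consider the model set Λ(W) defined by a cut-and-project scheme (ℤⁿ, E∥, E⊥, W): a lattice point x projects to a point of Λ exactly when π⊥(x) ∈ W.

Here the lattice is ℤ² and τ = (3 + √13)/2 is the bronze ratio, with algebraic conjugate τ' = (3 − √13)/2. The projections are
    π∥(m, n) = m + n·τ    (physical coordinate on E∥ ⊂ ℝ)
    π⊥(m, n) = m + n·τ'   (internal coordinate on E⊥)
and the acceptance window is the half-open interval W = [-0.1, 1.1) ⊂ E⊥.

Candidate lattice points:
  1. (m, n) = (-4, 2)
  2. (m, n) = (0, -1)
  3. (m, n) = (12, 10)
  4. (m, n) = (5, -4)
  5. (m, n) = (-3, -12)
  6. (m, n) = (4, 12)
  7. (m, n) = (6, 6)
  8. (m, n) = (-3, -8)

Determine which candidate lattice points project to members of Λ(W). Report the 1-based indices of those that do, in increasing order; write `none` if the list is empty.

Numerically τ ≈ 3.30278 and τ' = −1/τ ≈ -0.30278.
[1] lift (-4,2): star map gives -4.60555; window check -0.1 ≤ -4.60555 < 1.1 is false → out
[2] lift (0,-1): star map gives 0.30278; window check -0.1 ≤ 0.30278 < 1.1 is true → IN Λ
[3] lift (12,10): star map gives 8.97224; window check -0.1 ≤ 8.97224 < 1.1 is false → out
[4] lift (5,-4): star map gives 6.21110; window check -0.1 ≤ 6.21110 < 1.1 is false → out
[5] lift (-3,-12): star map gives 0.63331; window check -0.1 ≤ 0.63331 < 1.1 is true → IN Λ
[6] lift (4,12): star map gives 0.36669; window check -0.1 ≤ 0.36669 < 1.1 is true → IN Λ
[7] lift (6,6): star map gives 4.18335; window check -0.1 ≤ 4.18335 < 1.1 is false → out
[8] lift (-3,-8): star map gives -0.57779; window check -0.1 ≤ -0.57779 < 1.1 is false → out

2, 5, 6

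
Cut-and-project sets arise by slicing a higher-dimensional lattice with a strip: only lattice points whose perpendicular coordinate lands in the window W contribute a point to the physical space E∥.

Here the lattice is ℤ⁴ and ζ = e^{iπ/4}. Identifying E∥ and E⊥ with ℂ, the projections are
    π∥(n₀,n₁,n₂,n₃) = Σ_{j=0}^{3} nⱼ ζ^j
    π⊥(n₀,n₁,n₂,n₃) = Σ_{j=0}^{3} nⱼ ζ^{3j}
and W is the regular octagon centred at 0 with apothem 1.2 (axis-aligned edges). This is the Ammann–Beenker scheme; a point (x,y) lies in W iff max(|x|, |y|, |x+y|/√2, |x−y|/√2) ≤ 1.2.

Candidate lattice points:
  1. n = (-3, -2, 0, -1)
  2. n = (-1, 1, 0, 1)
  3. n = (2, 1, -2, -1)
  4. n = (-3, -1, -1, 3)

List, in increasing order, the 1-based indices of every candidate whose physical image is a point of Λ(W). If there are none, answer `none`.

With ζ = e^{iπ/4} the internal vectors are ζ^0,ζ^3,ζ^6,ζ^9.
candidate 1: n = (-3, -2, 0, -1) → π⊥ ≈ (-2.29289, -2.12132); max(|x|,|y|,|x±y|/√2) = 3.12132 > 1.2 ⇒ ∉ W
candidate 2: n = (-1, 1, 0, 1) → π⊥ ≈ (-1.00000, +1.41421); max(|x|,|y|,|x±y|/√2) = 1.70711 > 1.2 ⇒ ∉ W
candidate 3: n = (2, 1, -2, -1) → π⊥ ≈ (+0.58579, +2.00000); max(|x|,|y|,|x±y|/√2) = 2.00000 > 1.2 ⇒ ∉ W
candidate 4: n = (-3, -1, -1, 3) → π⊥ ≈ (-0.17157, +2.41421); max(|x|,|y|,|x±y|/√2) = 2.41421 > 1.2 ⇒ ∉ W

none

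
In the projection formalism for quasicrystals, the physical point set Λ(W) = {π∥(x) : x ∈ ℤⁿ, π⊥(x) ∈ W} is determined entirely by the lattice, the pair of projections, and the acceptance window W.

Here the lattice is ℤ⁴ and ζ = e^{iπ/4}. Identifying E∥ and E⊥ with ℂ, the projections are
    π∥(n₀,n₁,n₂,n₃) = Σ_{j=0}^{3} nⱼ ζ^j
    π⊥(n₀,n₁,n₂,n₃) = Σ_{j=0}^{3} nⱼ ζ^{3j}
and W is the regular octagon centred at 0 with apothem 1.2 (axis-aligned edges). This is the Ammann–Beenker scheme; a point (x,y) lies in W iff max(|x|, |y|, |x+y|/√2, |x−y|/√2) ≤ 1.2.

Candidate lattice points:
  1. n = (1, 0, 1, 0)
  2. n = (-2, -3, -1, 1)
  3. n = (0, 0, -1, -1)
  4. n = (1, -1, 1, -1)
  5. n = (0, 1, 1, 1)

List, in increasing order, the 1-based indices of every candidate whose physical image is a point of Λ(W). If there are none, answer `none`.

2, 3, 5

With ζ = e^{iπ/4} the internal vectors are ζ^0,ζ^3,ζ^6,ζ^9.
candidate 1: n = (1, 0, 1, 0) → π⊥ ≈ (+1.0000, -1.0000); max(|x|,|y|,|x±y|/√2) = 1.4142 > 1.2 ⇒ ∉ W
candidate 2: n = (-2, -3, -1, 1) → π⊥ ≈ (+0.8284, -0.4142); max(|x|,|y|,|x±y|/√2) = 0.8787 ≤ 1.2 ⇒ ∈ W
candidate 3: n = (0, 0, -1, -1) → π⊥ ≈ (-0.7071, +0.2929); max(|x|,|y|,|x±y|/√2) = 0.7071 ≤ 1.2 ⇒ ∈ W
candidate 4: n = (1, -1, 1, -1) → π⊥ ≈ (+1.0000, -2.4142); max(|x|,|y|,|x±y|/√2) = 2.4142 > 1.2 ⇒ ∉ W
candidate 5: n = (0, 1, 1, 1) → π⊥ ≈ (+0.0000, +0.4142); max(|x|,|y|,|x±y|/√2) = 0.4142 ≤ 1.2 ⇒ ∈ W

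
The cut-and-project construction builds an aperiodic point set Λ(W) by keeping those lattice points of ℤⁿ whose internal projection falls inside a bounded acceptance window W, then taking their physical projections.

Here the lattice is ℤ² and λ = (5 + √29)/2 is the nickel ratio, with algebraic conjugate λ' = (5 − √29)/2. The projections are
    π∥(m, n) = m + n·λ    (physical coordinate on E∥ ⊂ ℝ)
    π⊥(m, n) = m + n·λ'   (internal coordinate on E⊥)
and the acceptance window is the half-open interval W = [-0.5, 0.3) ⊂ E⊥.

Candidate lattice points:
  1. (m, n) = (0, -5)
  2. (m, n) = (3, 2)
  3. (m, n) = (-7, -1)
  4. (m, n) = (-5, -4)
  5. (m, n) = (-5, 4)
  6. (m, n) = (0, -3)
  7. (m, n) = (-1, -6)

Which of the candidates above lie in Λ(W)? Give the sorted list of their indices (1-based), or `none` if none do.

Numerically λ ≈ 5.192582 and λ' = −1/λ ≈ -0.192582.
candidate 1: (m,n)=(0,-5) → π∥ = 0-5·λ ≈ -25.962912, π⊥ = 0-5·λ' ≈ 0.962912 ∉ [-0.5, 0.3) ⇒ out
candidate 2: (m,n)=(3,2) → π∥ = 3+2·λ ≈ 13.385165, π⊥ = 3+2·λ' ≈ 2.614835 ∉ [-0.5, 0.3) ⇒ out
candidate 3: (m,n)=(-7,-1) → π∥ = -7-1·λ ≈ -12.192582, π⊥ = -7-1·λ' ≈ -6.807418 ∉ [-0.5, 0.3) ⇒ out
candidate 4: (m,n)=(-5,-4) → π∥ = -5-4·λ ≈ -25.770330, π⊥ = -5-4·λ' ≈ -4.229670 ∉ [-0.5, 0.3) ⇒ out
candidate 5: (m,n)=(-5,4) → π∥ = -5+4·λ ≈ 15.770330, π⊥ = -5+4·λ' ≈ -5.770330 ∉ [-0.5, 0.3) ⇒ out
candidate 6: (m,n)=(0,-3) → π∥ = 0-3·λ ≈ -15.577747, π⊥ = 0-3·λ' ≈ 0.577747 ∉ [-0.5, 0.3) ⇒ out
candidate 7: (m,n)=(-1,-6) → π∥ = -1-6·λ ≈ -32.155494, π⊥ = -1-6·λ' ≈ 0.155494 ∈ [-0.5, 0.3) ⇒ IN Λ

7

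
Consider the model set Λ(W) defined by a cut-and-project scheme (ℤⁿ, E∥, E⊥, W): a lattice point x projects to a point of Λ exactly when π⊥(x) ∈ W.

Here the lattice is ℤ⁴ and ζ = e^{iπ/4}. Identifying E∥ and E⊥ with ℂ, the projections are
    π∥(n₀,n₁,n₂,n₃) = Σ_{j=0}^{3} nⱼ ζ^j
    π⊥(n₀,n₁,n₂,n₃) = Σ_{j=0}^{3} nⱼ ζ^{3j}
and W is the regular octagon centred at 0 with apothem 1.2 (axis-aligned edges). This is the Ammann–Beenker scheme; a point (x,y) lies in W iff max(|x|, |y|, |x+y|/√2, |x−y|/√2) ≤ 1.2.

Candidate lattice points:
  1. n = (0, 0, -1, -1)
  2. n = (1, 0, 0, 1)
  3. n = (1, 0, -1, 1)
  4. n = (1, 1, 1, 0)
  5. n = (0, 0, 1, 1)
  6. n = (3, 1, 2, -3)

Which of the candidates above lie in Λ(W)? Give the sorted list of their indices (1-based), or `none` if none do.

π⊥(n) = n₀ + n₁ζ³ + n₂ζ⁶ + n₃ζ⁹ where ζ = e^{iπ/4}.
candidate 1: n = (0, 0, -1, -1) → π⊥ ≈ (-0.7071, +0.2929); max(|x|,|y|,|x±y|/√2) = 0.7071 ≤ 1.2 ⇒ ∈ W
candidate 2: n = (1, 0, 0, 1) → π⊥ ≈ (+1.7071, +0.7071); max(|x|,|y|,|x±y|/√2) = 1.7071 > 1.2 ⇒ ∉ W
candidate 3: n = (1, 0, -1, 1) → π⊥ ≈ (+1.7071, +1.7071); max(|x|,|y|,|x±y|/√2) = 2.4142 > 1.2 ⇒ ∉ W
candidate 4: n = (1, 1, 1, 0) → π⊥ ≈ (+0.2929, -0.2929); max(|x|,|y|,|x±y|/√2) = 0.4142 ≤ 1.2 ⇒ ∈ W
candidate 5: n = (0, 0, 1, 1) → π⊥ ≈ (+0.7071, -0.2929); max(|x|,|y|,|x±y|/√2) = 0.7071 ≤ 1.2 ⇒ ∈ W
candidate 6: n = (3, 1, 2, -3) → π⊥ ≈ (+0.1716, -3.4142); max(|x|,|y|,|x±y|/√2) = 3.4142 > 1.2 ⇒ ∉ W

1, 4, 5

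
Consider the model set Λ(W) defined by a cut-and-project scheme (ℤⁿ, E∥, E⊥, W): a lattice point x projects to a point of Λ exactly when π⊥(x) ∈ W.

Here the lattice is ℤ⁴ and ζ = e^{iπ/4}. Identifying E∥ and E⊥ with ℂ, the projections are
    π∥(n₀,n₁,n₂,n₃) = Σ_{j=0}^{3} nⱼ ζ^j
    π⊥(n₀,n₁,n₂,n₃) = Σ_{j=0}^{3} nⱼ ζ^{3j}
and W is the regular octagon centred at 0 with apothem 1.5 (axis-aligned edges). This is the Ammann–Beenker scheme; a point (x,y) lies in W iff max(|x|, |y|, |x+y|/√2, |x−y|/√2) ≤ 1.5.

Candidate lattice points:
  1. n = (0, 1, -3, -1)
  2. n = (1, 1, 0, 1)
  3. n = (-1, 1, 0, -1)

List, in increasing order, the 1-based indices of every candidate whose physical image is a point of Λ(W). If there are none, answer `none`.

none

π⊥(n) = n₀ + n₁ζ³ + n₂ζ⁶ + n₃ζ⁹ where ζ = e^{iπ/4}.
#1 (0, 1, -3, -1): internal (-1.414214, 3.000000); octagon support 3.121320 vs apothem 1.5 → ∉ W
#2 (1, 1, 0, 1): internal (1.000000, 1.414214); octagon support 1.707107 vs apothem 1.5 → ∉ W
#3 (-1, 1, 0, -1): internal (-2.414214, 0.000000); octagon support 2.414214 vs apothem 1.5 → ∉ W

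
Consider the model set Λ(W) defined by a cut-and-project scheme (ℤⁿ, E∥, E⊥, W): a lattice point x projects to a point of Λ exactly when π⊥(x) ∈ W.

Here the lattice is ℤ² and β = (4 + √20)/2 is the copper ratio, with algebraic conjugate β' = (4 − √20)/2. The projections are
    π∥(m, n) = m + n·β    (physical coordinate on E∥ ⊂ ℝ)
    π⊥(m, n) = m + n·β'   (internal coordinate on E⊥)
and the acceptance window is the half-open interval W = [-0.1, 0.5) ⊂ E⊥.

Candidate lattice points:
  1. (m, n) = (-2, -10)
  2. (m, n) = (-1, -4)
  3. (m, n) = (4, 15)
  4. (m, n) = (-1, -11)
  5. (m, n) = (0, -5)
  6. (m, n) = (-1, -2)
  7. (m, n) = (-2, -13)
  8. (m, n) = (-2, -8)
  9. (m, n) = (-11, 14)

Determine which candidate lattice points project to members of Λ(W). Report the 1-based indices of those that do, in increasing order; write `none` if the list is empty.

β' = (4−√20)/2 ≈ -0.2361.
candidate 1: (m,n)=(-2,-10) → π∥ = -2-10·β ≈ -44.3607, π⊥ = -2-10·β' ≈ 0.3607 ∈ [-0.1, 0.5) ⇒ IN Λ
candidate 2: (m,n)=(-1,-4) → π∥ = -1-4·β ≈ -17.9443, π⊥ = -1-4·β' ≈ -0.0557 ∈ [-0.1, 0.5) ⇒ IN Λ
candidate 3: (m,n)=(4,15) → π∥ = 4+15·β ≈ 67.5410, π⊥ = 4+15·β' ≈ 0.4590 ∈ [-0.1, 0.5) ⇒ IN Λ
candidate 4: (m,n)=(-1,-11) → π∥ = -1-11·β ≈ -47.5967, π⊥ = -1-11·β' ≈ 1.5967 ∉ [-0.1, 0.5) ⇒ out
candidate 5: (m,n)=(0,-5) → π∥ = 0-5·β ≈ -21.1803, π⊥ = 0-5·β' ≈ 1.1803 ∉ [-0.1, 0.5) ⇒ out
candidate 6: (m,n)=(-1,-2) → π∥ = -1-2·β ≈ -9.4721, π⊥ = -1-2·β' ≈ -0.5279 ∉ [-0.1, 0.5) ⇒ out
candidate 7: (m,n)=(-2,-13) → π∥ = -2-13·β ≈ -57.0689, π⊥ = -2-13·β' ≈ 1.0689 ∉ [-0.1, 0.5) ⇒ out
candidate 8: (m,n)=(-2,-8) → π∥ = -2-8·β ≈ -35.8885, π⊥ = -2-8·β' ≈ -0.1115 ∉ [-0.1, 0.5) ⇒ out
candidate 9: (m,n)=(-11,14) → π∥ = -11+14·β ≈ 48.3050, π⊥ = -11+14·β' ≈ -14.3050 ∉ [-0.1, 0.5) ⇒ out

1, 2, 3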